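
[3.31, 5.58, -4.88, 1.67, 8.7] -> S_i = Random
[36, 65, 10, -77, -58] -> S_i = Random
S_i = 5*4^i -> [5, 20, 80, 320, 1280]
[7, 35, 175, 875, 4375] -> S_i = 7*5^i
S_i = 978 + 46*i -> [978, 1024, 1070, 1116, 1162]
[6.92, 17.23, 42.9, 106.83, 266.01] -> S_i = 6.92*2.49^i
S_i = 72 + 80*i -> [72, 152, 232, 312, 392]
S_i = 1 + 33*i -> [1, 34, 67, 100, 133]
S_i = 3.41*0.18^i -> [3.41, 0.61, 0.11, 0.02, 0.0]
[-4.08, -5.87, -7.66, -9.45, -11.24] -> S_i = -4.08 + -1.79*i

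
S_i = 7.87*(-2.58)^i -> [7.87, -20.3, 52.39, -135.16, 348.7]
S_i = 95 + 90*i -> [95, 185, 275, 365, 455]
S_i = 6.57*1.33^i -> [6.57, 8.74, 11.62, 15.46, 20.56]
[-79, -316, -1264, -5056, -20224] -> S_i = -79*4^i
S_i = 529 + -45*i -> [529, 484, 439, 394, 349]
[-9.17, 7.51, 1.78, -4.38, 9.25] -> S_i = Random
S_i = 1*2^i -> [1, 2, 4, 8, 16]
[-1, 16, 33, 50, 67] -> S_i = -1 + 17*i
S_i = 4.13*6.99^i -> [4.13, 28.87, 201.79, 1410.53, 9859.59]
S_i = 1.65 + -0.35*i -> [1.65, 1.3, 0.95, 0.6, 0.25]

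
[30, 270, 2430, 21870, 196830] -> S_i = 30*9^i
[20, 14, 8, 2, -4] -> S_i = 20 + -6*i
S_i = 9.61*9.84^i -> [9.61, 94.56, 930.49, 9156.06, 90095.64]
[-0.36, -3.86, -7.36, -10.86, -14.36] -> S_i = -0.36 + -3.50*i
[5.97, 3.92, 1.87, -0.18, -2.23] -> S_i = 5.97 + -2.05*i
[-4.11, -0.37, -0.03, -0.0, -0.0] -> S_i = -4.11*0.09^i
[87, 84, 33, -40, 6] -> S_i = Random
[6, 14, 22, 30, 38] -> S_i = 6 + 8*i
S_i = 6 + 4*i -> [6, 10, 14, 18, 22]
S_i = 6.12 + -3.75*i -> [6.12, 2.37, -1.38, -5.13, -8.88]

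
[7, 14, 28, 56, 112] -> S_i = 7*2^i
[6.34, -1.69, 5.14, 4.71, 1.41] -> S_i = Random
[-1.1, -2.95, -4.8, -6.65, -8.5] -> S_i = -1.10 + -1.85*i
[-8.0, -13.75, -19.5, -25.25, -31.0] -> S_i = -8.00 + -5.75*i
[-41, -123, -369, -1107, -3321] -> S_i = -41*3^i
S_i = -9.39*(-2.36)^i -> [-9.39, 22.16, -52.3, 123.42, -291.28]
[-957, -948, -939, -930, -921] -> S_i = -957 + 9*i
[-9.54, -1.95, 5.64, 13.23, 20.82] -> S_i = -9.54 + 7.59*i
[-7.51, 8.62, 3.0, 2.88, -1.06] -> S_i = Random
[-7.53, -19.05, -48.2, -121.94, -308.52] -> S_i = -7.53*2.53^i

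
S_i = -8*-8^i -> [-8, 64, -512, 4096, -32768]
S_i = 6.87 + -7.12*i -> [6.87, -0.25, -7.37, -14.49, -21.61]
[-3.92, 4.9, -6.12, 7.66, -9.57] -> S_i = -3.92*(-1.25)^i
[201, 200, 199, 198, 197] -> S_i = 201 + -1*i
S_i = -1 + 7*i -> [-1, 6, 13, 20, 27]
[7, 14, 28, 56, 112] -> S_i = 7*2^i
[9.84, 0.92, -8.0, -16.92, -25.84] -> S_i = 9.84 + -8.92*i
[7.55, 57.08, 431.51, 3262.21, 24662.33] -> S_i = 7.55*7.56^i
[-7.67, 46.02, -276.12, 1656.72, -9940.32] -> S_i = -7.67*(-6.00)^i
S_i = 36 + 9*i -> [36, 45, 54, 63, 72]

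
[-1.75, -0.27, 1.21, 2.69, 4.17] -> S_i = -1.75 + 1.48*i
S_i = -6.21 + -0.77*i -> [-6.21, -6.98, -7.75, -8.52, -9.29]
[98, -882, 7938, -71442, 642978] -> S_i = 98*-9^i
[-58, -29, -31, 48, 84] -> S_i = Random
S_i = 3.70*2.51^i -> [3.7, 9.29, 23.31, 58.51, 146.86]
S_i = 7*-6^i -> [7, -42, 252, -1512, 9072]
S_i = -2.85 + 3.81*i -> [-2.85, 0.96, 4.77, 8.58, 12.39]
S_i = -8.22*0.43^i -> [-8.22, -3.53, -1.52, -0.65, -0.28]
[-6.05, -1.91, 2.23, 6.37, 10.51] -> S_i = -6.05 + 4.14*i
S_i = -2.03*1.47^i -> [-2.03, -2.98, -4.39, -6.45, -9.48]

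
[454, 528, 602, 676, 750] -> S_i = 454 + 74*i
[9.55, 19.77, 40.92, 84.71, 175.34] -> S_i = 9.55*2.07^i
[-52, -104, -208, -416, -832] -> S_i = -52*2^i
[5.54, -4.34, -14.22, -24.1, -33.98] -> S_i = 5.54 + -9.88*i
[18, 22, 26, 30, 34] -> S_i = 18 + 4*i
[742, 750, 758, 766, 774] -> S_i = 742 + 8*i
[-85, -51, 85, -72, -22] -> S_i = Random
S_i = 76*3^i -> [76, 228, 684, 2052, 6156]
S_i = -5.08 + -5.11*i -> [-5.08, -10.19, -15.3, -20.41, -25.52]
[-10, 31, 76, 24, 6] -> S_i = Random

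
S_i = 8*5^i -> [8, 40, 200, 1000, 5000]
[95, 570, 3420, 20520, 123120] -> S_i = 95*6^i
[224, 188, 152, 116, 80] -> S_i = 224 + -36*i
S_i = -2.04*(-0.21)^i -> [-2.04, 0.43, -0.09, 0.02, -0.0]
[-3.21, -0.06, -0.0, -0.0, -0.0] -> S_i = -3.21*0.02^i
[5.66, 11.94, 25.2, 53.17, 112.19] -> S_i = 5.66*2.11^i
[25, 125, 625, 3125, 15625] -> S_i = 25*5^i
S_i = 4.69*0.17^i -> [4.69, 0.8, 0.14, 0.02, 0.0]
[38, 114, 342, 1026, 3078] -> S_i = 38*3^i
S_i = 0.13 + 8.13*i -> [0.13, 8.26, 16.39, 24.52, 32.65]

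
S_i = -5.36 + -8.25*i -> [-5.36, -13.61, -21.86, -30.11, -38.36]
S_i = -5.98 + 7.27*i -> [-5.98, 1.29, 8.56, 15.83, 23.1]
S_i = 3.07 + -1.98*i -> [3.07, 1.09, -0.89, -2.87, -4.85]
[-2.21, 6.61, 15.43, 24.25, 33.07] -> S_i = -2.21 + 8.82*i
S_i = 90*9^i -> [90, 810, 7290, 65610, 590490]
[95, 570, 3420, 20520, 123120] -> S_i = 95*6^i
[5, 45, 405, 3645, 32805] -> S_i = 5*9^i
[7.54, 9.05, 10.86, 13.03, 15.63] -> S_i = 7.54*1.20^i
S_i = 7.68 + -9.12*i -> [7.68, -1.44, -10.56, -19.68, -28.8]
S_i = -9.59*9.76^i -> [-9.59, -93.6, -913.52, -8915.96, -87019.76]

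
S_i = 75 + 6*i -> [75, 81, 87, 93, 99]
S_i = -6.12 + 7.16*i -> [-6.12, 1.04, 8.2, 15.36, 22.52]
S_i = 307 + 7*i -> [307, 314, 321, 328, 335]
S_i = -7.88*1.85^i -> [-7.88, -14.58, -26.97, -49.89, -92.3]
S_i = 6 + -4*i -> [6, 2, -2, -6, -10]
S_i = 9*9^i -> [9, 81, 729, 6561, 59049]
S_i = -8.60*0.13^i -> [-8.6, -1.12, -0.15, -0.02, -0.0]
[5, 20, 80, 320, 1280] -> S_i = 5*4^i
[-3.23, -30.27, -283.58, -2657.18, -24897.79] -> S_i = -3.23*9.37^i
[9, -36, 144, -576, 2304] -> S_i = 9*-4^i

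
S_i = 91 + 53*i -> [91, 144, 197, 250, 303]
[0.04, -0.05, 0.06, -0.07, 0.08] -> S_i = 0.04*(-1.20)^i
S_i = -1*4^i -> [-1, -4, -16, -64, -256]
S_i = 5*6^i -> [5, 30, 180, 1080, 6480]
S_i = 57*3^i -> [57, 171, 513, 1539, 4617]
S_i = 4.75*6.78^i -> [4.75, 32.2, 218.35, 1480.41, 10037.2]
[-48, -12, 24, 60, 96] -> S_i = -48 + 36*i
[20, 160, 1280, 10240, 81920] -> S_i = 20*8^i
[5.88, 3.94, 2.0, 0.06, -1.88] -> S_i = 5.88 + -1.94*i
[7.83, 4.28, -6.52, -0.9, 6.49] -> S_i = Random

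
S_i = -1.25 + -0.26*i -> [-1.25, -1.51, -1.77, -2.03, -2.29]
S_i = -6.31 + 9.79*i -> [-6.31, 3.48, 13.27, 23.06, 32.85]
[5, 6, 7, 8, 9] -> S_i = 5 + 1*i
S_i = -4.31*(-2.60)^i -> [-4.31, 11.21, -29.14, 75.75, -196.96]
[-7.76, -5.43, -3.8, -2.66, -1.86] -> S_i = -7.76*0.70^i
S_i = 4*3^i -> [4, 12, 36, 108, 324]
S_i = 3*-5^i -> [3, -15, 75, -375, 1875]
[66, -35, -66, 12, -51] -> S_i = Random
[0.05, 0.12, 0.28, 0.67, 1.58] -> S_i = 0.05*2.37^i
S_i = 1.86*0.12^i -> [1.86, 0.22, 0.03, 0.0, 0.0]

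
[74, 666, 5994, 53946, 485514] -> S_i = 74*9^i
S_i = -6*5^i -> [-6, -30, -150, -750, -3750]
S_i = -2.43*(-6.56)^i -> [-2.43, 15.94, -104.57, 685.99, -4500.09]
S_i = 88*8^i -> [88, 704, 5632, 45056, 360448]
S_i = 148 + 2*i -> [148, 150, 152, 154, 156]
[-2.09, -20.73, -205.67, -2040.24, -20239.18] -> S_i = -2.09*9.92^i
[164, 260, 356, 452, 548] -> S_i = 164 + 96*i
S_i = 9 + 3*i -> [9, 12, 15, 18, 21]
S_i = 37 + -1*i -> [37, 36, 35, 34, 33]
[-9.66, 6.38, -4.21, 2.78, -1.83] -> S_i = -9.66*(-0.66)^i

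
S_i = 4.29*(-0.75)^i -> [4.29, -3.22, 2.41, -1.81, 1.36]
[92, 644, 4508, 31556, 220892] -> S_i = 92*7^i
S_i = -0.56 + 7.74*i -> [-0.56, 7.18, 14.92, 22.66, 30.4]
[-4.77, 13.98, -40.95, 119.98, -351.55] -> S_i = -4.77*(-2.93)^i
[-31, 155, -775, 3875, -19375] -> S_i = -31*-5^i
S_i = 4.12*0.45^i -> [4.12, 1.85, 0.83, 0.38, 0.17]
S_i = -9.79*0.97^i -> [-9.79, -9.5, -9.21, -8.94, -8.67]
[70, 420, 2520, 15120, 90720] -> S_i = 70*6^i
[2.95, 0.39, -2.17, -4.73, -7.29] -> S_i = 2.95 + -2.56*i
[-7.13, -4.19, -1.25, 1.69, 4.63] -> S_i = -7.13 + 2.94*i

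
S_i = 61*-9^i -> [61, -549, 4941, -44469, 400221]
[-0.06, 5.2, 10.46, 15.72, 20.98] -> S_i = -0.06 + 5.26*i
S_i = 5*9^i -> [5, 45, 405, 3645, 32805]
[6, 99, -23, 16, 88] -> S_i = Random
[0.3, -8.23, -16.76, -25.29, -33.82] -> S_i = 0.30 + -8.53*i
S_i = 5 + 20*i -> [5, 25, 45, 65, 85]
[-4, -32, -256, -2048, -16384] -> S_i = -4*8^i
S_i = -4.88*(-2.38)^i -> [-4.88, 11.61, -27.64, 65.79, -156.58]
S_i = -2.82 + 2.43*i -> [-2.82, -0.39, 2.04, 4.47, 6.9]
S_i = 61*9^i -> [61, 549, 4941, 44469, 400221]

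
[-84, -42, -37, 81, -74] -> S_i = Random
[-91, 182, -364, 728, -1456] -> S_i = -91*-2^i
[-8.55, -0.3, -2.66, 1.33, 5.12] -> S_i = Random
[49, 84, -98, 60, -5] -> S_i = Random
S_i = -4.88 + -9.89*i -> [-4.88, -14.77, -24.66, -34.55, -44.44]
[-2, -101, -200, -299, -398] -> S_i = -2 + -99*i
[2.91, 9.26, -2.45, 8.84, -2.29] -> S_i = Random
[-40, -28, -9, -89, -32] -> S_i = Random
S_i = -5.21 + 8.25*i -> [-5.21, 3.04, 11.29, 19.54, 27.79]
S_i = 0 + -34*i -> [0, -34, -68, -102, -136]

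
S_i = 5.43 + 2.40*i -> [5.43, 7.83, 10.23, 12.63, 15.03]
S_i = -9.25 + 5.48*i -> [-9.25, -3.77, 1.71, 7.19, 12.67]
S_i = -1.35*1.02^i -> [-1.35, -1.38, -1.4, -1.43, -1.46]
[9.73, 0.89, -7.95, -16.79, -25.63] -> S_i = 9.73 + -8.84*i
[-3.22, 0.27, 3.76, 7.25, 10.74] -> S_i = -3.22 + 3.49*i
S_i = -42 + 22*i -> [-42, -20, 2, 24, 46]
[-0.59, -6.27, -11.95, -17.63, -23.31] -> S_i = -0.59 + -5.68*i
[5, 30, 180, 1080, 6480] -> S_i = 5*6^i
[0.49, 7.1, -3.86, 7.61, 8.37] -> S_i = Random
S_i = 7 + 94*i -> [7, 101, 195, 289, 383]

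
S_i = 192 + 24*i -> [192, 216, 240, 264, 288]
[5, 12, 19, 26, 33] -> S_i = 5 + 7*i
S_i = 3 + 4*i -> [3, 7, 11, 15, 19]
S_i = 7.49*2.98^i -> [7.49, 22.32, 66.51, 198.21, 590.67]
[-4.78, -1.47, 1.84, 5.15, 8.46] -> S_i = -4.78 + 3.31*i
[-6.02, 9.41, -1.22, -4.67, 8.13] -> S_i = Random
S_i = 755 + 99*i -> [755, 854, 953, 1052, 1151]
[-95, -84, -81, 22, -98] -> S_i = Random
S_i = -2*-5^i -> [-2, 10, -50, 250, -1250]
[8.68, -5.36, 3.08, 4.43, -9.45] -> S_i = Random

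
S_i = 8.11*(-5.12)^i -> [8.11, -41.52, 212.6, -1088.51, 5573.15]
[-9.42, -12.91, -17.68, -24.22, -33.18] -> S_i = -9.42*1.37^i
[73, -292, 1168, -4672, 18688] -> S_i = 73*-4^i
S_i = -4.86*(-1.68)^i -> [-4.86, 8.16, -13.72, 23.04, -38.71]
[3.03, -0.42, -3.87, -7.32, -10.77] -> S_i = 3.03 + -3.45*i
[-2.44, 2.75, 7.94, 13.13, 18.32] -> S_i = -2.44 + 5.19*i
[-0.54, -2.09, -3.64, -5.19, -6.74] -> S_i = -0.54 + -1.55*i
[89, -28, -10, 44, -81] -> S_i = Random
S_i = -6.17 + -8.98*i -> [-6.17, -15.15, -24.13, -33.11, -42.09]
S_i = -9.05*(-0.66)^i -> [-9.05, 5.97, -3.94, 2.6, -1.72]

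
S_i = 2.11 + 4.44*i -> [2.11, 6.55, 10.99, 15.43, 19.87]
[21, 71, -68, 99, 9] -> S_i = Random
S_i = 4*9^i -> [4, 36, 324, 2916, 26244]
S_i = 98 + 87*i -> [98, 185, 272, 359, 446]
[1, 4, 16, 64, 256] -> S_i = 1*4^i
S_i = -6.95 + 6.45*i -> [-6.95, -0.5, 5.95, 12.4, 18.85]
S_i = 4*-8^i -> [4, -32, 256, -2048, 16384]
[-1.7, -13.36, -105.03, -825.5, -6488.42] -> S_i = -1.70*7.86^i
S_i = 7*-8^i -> [7, -56, 448, -3584, 28672]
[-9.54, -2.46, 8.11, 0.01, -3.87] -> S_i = Random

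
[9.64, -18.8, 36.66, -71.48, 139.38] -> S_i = 9.64*(-1.95)^i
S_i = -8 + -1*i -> [-8, -9, -10, -11, -12]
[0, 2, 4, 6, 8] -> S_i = 0 + 2*i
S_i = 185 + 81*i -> [185, 266, 347, 428, 509]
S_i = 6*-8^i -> [6, -48, 384, -3072, 24576]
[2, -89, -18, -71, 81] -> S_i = Random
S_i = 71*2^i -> [71, 142, 284, 568, 1136]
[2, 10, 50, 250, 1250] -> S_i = 2*5^i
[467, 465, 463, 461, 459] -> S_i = 467 + -2*i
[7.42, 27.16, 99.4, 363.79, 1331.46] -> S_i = 7.42*3.66^i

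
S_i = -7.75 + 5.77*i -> [-7.75, -1.98, 3.79, 9.56, 15.33]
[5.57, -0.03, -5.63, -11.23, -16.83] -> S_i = 5.57 + -5.60*i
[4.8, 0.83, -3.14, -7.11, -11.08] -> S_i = 4.80 + -3.97*i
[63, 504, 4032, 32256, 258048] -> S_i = 63*8^i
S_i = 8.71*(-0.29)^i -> [8.71, -2.53, 0.73, -0.21, 0.06]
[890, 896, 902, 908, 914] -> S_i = 890 + 6*i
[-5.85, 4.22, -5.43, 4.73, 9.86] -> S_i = Random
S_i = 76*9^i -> [76, 684, 6156, 55404, 498636]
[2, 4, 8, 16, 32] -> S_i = 2*2^i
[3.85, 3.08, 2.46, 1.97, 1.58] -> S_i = 3.85*0.80^i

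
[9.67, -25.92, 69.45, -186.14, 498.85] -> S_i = 9.67*(-2.68)^i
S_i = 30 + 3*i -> [30, 33, 36, 39, 42]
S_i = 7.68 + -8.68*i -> [7.68, -1.0, -9.68, -18.36, -27.04]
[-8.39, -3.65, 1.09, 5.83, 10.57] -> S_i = -8.39 + 4.74*i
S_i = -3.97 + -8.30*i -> [-3.97, -12.27, -20.57, -28.87, -37.17]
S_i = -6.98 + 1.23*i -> [-6.98, -5.75, -4.52, -3.29, -2.06]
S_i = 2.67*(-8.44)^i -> [2.67, -22.53, 190.19, -1605.23, 13548.18]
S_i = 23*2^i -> [23, 46, 92, 184, 368]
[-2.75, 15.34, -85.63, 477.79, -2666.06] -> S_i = -2.75*(-5.58)^i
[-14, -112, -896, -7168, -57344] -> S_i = -14*8^i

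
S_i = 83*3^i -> [83, 249, 747, 2241, 6723]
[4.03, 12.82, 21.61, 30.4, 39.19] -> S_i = 4.03 + 8.79*i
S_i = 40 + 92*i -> [40, 132, 224, 316, 408]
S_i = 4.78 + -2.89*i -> [4.78, 1.89, -1.0, -3.89, -6.78]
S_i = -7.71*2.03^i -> [-7.71, -15.65, -31.77, -64.5, -130.93]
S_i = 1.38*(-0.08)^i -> [1.38, -0.11, 0.01, -0.0, 0.0]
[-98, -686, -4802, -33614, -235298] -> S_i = -98*7^i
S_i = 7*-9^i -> [7, -63, 567, -5103, 45927]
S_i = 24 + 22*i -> [24, 46, 68, 90, 112]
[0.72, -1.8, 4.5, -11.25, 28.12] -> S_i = 0.72*(-2.50)^i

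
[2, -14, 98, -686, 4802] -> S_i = 2*-7^i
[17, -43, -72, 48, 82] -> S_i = Random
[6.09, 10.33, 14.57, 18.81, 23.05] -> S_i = 6.09 + 4.24*i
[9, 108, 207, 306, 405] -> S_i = 9 + 99*i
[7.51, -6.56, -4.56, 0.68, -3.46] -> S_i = Random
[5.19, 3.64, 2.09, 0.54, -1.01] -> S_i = 5.19 + -1.55*i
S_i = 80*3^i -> [80, 240, 720, 2160, 6480]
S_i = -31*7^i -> [-31, -217, -1519, -10633, -74431]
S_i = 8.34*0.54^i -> [8.34, 4.5, 2.43, 1.31, 0.71]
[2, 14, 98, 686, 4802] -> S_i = 2*7^i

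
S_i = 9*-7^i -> [9, -63, 441, -3087, 21609]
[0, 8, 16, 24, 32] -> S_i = 0 + 8*i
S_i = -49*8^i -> [-49, -392, -3136, -25088, -200704]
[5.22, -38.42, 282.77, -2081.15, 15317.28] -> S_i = 5.22*(-7.36)^i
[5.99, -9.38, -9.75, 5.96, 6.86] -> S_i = Random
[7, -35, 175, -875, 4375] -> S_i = 7*-5^i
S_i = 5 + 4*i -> [5, 9, 13, 17, 21]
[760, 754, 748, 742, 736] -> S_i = 760 + -6*i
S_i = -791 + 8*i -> [-791, -783, -775, -767, -759]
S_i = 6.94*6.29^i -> [6.94, 43.65, 274.57, 1727.08, 10863.31]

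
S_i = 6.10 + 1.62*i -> [6.1, 7.72, 9.34, 10.96, 12.58]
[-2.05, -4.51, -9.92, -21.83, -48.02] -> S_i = -2.05*2.20^i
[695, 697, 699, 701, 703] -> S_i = 695 + 2*i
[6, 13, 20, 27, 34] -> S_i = 6 + 7*i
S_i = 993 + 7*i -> [993, 1000, 1007, 1014, 1021]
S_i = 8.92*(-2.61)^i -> [8.92, -23.28, 60.76, -158.59, 413.93]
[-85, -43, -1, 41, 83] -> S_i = -85 + 42*i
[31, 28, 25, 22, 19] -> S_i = 31 + -3*i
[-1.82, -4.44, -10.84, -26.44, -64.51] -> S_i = -1.82*2.44^i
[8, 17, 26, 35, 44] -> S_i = 8 + 9*i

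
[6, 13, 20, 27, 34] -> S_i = 6 + 7*i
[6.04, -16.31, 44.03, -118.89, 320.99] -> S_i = 6.04*(-2.70)^i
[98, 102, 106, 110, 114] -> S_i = 98 + 4*i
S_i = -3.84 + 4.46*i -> [-3.84, 0.62, 5.08, 9.54, 14.0]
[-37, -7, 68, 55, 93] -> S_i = Random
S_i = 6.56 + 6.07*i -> [6.56, 12.63, 18.7, 24.77, 30.84]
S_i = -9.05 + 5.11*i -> [-9.05, -3.94, 1.17, 6.28, 11.39]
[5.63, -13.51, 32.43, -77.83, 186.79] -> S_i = 5.63*(-2.40)^i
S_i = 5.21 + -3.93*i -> [5.21, 1.28, -2.65, -6.58, -10.51]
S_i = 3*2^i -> [3, 6, 12, 24, 48]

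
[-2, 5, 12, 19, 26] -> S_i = -2 + 7*i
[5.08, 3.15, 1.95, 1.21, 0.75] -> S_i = 5.08*0.62^i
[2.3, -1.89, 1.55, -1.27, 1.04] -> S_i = 2.30*(-0.82)^i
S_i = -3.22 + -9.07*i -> [-3.22, -12.29, -21.36, -30.43, -39.5]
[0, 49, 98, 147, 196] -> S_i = 0 + 49*i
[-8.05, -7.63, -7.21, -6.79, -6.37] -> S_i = -8.05 + 0.42*i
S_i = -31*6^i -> [-31, -186, -1116, -6696, -40176]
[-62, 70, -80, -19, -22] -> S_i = Random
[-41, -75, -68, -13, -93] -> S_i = Random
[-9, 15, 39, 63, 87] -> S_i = -9 + 24*i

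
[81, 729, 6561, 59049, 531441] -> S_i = 81*9^i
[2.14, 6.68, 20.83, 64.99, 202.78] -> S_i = 2.14*3.12^i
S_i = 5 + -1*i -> [5, 4, 3, 2, 1]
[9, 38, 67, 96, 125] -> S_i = 9 + 29*i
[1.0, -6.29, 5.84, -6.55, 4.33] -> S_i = Random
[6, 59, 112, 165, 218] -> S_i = 6 + 53*i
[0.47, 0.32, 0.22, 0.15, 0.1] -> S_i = 0.47*0.68^i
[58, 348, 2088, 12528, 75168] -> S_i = 58*6^i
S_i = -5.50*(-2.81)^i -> [-5.5, 15.46, -43.43, 122.03, -342.92]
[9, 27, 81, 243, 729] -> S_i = 9*3^i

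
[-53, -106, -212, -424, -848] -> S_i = -53*2^i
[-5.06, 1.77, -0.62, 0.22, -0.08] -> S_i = -5.06*(-0.35)^i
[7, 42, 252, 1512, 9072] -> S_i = 7*6^i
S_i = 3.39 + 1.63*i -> [3.39, 5.02, 6.65, 8.28, 9.91]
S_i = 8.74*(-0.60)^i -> [8.74, -5.24, 3.15, -1.89, 1.13]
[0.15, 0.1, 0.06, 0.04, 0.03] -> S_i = 0.15*0.64^i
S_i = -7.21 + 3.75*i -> [-7.21, -3.46, 0.29, 4.04, 7.79]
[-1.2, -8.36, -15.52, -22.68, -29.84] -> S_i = -1.20 + -7.16*i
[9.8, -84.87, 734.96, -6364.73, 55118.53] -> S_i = 9.80*(-8.66)^i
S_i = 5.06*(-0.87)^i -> [5.06, -4.4, 3.83, -3.33, 2.9]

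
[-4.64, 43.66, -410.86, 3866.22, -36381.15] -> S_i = -4.64*(-9.41)^i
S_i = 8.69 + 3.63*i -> [8.69, 12.32, 15.95, 19.58, 23.21]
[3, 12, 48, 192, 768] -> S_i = 3*4^i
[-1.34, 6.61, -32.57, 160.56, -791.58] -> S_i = -1.34*(-4.93)^i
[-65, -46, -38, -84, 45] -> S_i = Random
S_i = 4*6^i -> [4, 24, 144, 864, 5184]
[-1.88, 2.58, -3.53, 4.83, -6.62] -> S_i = -1.88*(-1.37)^i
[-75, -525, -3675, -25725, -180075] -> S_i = -75*7^i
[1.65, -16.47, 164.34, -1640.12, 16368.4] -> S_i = 1.65*(-9.98)^i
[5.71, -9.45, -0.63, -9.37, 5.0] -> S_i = Random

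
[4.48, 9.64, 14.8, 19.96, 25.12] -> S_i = 4.48 + 5.16*i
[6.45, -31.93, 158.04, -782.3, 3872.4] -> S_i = 6.45*(-4.95)^i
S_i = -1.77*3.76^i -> [-1.77, -6.66, -25.02, -94.09, -353.77]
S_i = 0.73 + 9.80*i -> [0.73, 10.53, 20.33, 30.13, 39.93]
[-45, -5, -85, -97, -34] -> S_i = Random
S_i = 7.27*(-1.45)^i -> [7.27, -10.54, 15.29, -22.16, 32.14]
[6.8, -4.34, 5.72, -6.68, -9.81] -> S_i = Random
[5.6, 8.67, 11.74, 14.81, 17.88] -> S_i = 5.60 + 3.07*i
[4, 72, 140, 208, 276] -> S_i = 4 + 68*i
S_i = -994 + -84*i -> [-994, -1078, -1162, -1246, -1330]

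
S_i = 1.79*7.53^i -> [1.79, 13.48, 101.49, 764.25, 5754.84]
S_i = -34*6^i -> [-34, -204, -1224, -7344, -44064]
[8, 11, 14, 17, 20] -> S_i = 8 + 3*i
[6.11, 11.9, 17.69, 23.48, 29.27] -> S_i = 6.11 + 5.79*i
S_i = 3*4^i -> [3, 12, 48, 192, 768]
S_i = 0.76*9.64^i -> [0.76, 7.33, 70.63, 680.84, 6563.29]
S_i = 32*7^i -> [32, 224, 1568, 10976, 76832]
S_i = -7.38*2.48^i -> [-7.38, -18.3, -45.39, -112.57, -279.17]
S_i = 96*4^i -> [96, 384, 1536, 6144, 24576]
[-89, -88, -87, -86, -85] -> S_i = -89 + 1*i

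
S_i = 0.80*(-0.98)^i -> [0.8, -0.78, 0.77, -0.75, 0.74]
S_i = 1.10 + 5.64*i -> [1.1, 6.74, 12.38, 18.02, 23.66]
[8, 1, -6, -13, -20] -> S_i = 8 + -7*i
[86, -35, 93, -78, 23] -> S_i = Random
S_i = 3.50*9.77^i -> [3.5, 34.2, 334.09, 3264.01, 31889.4]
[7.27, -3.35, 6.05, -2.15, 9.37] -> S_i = Random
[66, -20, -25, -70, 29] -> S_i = Random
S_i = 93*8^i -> [93, 744, 5952, 47616, 380928]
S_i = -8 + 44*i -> [-8, 36, 80, 124, 168]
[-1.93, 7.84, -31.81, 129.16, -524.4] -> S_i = -1.93*(-4.06)^i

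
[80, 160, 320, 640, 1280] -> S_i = 80*2^i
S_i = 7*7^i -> [7, 49, 343, 2401, 16807]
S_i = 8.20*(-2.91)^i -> [8.2, -23.86, 69.44, -202.07, 588.01]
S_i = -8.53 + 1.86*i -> [-8.53, -6.67, -4.81, -2.95, -1.09]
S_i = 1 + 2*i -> [1, 3, 5, 7, 9]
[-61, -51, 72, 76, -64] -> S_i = Random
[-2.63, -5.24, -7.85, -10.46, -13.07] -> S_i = -2.63 + -2.61*i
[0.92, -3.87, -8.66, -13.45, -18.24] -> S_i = 0.92 + -4.79*i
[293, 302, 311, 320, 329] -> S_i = 293 + 9*i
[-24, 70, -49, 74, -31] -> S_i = Random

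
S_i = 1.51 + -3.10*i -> [1.51, -1.59, -4.69, -7.79, -10.89]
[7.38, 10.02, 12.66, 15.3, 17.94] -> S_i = 7.38 + 2.64*i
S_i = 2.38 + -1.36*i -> [2.38, 1.02, -0.34, -1.7, -3.06]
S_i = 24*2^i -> [24, 48, 96, 192, 384]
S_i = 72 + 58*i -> [72, 130, 188, 246, 304]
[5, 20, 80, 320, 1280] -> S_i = 5*4^i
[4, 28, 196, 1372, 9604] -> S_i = 4*7^i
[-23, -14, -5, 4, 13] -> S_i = -23 + 9*i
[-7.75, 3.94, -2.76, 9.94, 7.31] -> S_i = Random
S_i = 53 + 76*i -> [53, 129, 205, 281, 357]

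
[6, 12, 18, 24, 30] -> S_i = 6 + 6*i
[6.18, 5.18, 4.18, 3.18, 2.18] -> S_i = 6.18 + -1.00*i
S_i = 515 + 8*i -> [515, 523, 531, 539, 547]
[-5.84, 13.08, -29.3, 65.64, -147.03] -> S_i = -5.84*(-2.24)^i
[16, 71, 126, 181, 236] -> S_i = 16 + 55*i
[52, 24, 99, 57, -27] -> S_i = Random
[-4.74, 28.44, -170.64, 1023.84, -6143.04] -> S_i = -4.74*(-6.00)^i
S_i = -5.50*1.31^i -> [-5.5, -7.2, -9.44, -12.36, -16.2]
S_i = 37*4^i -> [37, 148, 592, 2368, 9472]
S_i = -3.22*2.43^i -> [-3.22, -7.82, -19.01, -46.2, -112.27]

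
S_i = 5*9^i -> [5, 45, 405, 3645, 32805]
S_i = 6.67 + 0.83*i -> [6.67, 7.5, 8.33, 9.16, 9.99]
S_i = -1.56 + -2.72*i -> [-1.56, -4.28, -7.0, -9.72, -12.44]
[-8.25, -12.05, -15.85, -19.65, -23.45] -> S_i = -8.25 + -3.80*i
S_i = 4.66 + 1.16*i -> [4.66, 5.82, 6.98, 8.14, 9.3]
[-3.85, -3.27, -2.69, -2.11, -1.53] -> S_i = -3.85 + 0.58*i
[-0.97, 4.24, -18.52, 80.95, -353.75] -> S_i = -0.97*(-4.37)^i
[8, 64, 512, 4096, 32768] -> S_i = 8*8^i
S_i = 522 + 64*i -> [522, 586, 650, 714, 778]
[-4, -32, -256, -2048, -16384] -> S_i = -4*8^i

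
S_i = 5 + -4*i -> [5, 1, -3, -7, -11]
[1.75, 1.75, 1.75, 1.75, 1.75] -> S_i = 1.75*1.00^i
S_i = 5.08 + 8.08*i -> [5.08, 13.16, 21.24, 29.32, 37.4]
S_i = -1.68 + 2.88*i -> [-1.68, 1.2, 4.08, 6.96, 9.84]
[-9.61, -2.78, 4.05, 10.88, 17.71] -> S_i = -9.61 + 6.83*i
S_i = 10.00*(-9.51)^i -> [10.0, -95.1, 904.4, -8600.85, 81794.12]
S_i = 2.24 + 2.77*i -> [2.24, 5.01, 7.78, 10.55, 13.32]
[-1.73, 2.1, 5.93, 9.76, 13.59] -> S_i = -1.73 + 3.83*i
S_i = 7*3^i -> [7, 21, 63, 189, 567]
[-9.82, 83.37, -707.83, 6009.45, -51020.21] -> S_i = -9.82*(-8.49)^i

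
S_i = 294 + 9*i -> [294, 303, 312, 321, 330]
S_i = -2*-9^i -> [-2, 18, -162, 1458, -13122]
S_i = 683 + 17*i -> [683, 700, 717, 734, 751]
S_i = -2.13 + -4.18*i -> [-2.13, -6.31, -10.49, -14.67, -18.85]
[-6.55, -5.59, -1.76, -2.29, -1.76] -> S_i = Random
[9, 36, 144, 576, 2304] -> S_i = 9*4^i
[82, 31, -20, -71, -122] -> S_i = 82 + -51*i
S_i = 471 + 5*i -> [471, 476, 481, 486, 491]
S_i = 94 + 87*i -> [94, 181, 268, 355, 442]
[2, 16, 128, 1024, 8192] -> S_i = 2*8^i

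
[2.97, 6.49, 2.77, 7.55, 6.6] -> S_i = Random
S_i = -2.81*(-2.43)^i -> [-2.81, 6.83, -16.59, 40.32, -97.98]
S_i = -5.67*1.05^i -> [-5.67, -5.95, -6.25, -6.56, -6.89]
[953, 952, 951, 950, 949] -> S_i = 953 + -1*i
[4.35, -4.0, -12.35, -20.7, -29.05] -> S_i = 4.35 + -8.35*i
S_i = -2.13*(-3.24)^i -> [-2.13, 6.9, -22.36, 72.45, -234.73]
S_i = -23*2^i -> [-23, -46, -92, -184, -368]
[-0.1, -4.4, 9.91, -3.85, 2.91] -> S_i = Random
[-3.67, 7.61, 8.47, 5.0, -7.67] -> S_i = Random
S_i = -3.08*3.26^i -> [-3.08, -10.04, -32.73, -106.71, -347.87]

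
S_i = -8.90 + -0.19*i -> [-8.9, -9.09, -9.28, -9.47, -9.66]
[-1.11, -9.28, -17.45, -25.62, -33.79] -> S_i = -1.11 + -8.17*i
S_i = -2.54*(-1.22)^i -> [-2.54, 3.1, -3.78, 4.61, -5.63]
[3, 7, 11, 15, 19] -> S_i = 3 + 4*i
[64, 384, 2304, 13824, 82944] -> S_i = 64*6^i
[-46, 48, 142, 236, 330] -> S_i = -46 + 94*i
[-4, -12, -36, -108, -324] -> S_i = -4*3^i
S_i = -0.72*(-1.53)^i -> [-0.72, 1.1, -1.69, 2.58, -3.95]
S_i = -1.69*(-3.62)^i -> [-1.69, 6.12, -22.15, 80.17, -290.22]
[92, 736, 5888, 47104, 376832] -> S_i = 92*8^i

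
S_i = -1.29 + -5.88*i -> [-1.29, -7.17, -13.05, -18.93, -24.81]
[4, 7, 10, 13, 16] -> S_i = 4 + 3*i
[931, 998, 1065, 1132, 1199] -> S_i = 931 + 67*i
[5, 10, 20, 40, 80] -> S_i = 5*2^i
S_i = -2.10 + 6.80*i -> [-2.1, 4.7, 11.5, 18.3, 25.1]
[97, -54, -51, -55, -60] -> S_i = Random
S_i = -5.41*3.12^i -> [-5.41, -16.88, -52.66, -164.31, -512.64]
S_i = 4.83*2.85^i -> [4.83, 13.77, 39.23, 111.81, 318.66]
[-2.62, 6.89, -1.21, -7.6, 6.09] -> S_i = Random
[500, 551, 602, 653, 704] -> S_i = 500 + 51*i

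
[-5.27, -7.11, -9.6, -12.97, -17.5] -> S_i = -5.27*1.35^i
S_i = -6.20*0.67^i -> [-6.2, -4.15, -2.78, -1.86, -1.25]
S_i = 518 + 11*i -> [518, 529, 540, 551, 562]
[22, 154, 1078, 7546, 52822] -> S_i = 22*7^i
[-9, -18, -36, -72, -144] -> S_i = -9*2^i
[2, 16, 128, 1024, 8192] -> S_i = 2*8^i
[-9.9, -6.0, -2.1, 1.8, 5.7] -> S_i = -9.90 + 3.90*i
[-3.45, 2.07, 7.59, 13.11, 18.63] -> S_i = -3.45 + 5.52*i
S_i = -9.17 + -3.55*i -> [-9.17, -12.72, -16.27, -19.82, -23.37]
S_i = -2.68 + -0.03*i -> [-2.68, -2.71, -2.74, -2.77, -2.8]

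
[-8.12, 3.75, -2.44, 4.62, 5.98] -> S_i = Random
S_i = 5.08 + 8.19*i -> [5.08, 13.27, 21.46, 29.65, 37.84]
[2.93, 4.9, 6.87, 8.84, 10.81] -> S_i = 2.93 + 1.97*i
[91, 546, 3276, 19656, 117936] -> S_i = 91*6^i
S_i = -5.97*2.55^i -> [-5.97, -15.22, -38.82, -98.99, -252.43]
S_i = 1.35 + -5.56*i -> [1.35, -4.21, -9.77, -15.33, -20.89]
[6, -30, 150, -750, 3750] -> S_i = 6*-5^i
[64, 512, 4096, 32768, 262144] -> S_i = 64*8^i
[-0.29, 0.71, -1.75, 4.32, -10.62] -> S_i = -0.29*(-2.46)^i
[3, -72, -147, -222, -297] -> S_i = 3 + -75*i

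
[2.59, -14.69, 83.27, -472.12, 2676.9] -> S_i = 2.59*(-5.67)^i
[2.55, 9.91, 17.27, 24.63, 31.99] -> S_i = 2.55 + 7.36*i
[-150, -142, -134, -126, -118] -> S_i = -150 + 8*i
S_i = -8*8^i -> [-8, -64, -512, -4096, -32768]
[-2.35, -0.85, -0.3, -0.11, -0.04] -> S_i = -2.35*0.36^i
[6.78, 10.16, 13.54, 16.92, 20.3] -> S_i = 6.78 + 3.38*i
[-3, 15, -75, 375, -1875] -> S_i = -3*-5^i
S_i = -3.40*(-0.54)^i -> [-3.4, 1.84, -0.99, 0.54, -0.29]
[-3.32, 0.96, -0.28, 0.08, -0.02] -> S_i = -3.32*(-0.29)^i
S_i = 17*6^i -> [17, 102, 612, 3672, 22032]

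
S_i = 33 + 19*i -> [33, 52, 71, 90, 109]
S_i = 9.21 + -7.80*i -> [9.21, 1.41, -6.39, -14.19, -21.99]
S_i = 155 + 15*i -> [155, 170, 185, 200, 215]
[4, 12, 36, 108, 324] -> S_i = 4*3^i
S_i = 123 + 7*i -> [123, 130, 137, 144, 151]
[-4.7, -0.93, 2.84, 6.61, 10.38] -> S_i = -4.70 + 3.77*i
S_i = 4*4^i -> [4, 16, 64, 256, 1024]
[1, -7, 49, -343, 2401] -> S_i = 1*-7^i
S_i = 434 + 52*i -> [434, 486, 538, 590, 642]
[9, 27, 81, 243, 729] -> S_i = 9*3^i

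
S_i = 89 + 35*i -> [89, 124, 159, 194, 229]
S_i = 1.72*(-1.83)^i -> [1.72, -3.15, 5.76, -10.54, 19.29]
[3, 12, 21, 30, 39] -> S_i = 3 + 9*i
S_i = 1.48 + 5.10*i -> [1.48, 6.58, 11.68, 16.78, 21.88]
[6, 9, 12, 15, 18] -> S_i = 6 + 3*i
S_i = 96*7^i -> [96, 672, 4704, 32928, 230496]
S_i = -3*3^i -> [-3, -9, -27, -81, -243]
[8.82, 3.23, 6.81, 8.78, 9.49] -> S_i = Random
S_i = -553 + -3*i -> [-553, -556, -559, -562, -565]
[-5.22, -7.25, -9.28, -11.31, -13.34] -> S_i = -5.22 + -2.03*i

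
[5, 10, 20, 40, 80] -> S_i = 5*2^i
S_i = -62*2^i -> [-62, -124, -248, -496, -992]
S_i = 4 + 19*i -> [4, 23, 42, 61, 80]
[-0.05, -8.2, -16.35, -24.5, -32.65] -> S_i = -0.05 + -8.15*i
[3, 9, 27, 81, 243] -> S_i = 3*3^i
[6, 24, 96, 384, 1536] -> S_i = 6*4^i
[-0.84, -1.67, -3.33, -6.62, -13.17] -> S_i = -0.84*1.99^i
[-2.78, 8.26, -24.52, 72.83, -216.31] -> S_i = -2.78*(-2.97)^i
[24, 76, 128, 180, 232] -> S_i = 24 + 52*i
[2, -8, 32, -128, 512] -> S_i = 2*-4^i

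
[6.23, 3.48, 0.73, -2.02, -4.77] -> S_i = 6.23 + -2.75*i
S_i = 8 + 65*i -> [8, 73, 138, 203, 268]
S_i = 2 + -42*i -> [2, -40, -82, -124, -166]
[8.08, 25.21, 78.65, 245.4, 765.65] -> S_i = 8.08*3.12^i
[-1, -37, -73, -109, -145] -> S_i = -1 + -36*i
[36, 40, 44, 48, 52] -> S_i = 36 + 4*i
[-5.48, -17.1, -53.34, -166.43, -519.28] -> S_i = -5.48*3.12^i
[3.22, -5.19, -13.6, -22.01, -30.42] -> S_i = 3.22 + -8.41*i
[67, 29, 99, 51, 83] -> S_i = Random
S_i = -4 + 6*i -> [-4, 2, 8, 14, 20]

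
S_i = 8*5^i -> [8, 40, 200, 1000, 5000]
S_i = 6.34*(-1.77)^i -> [6.34, -11.22, 19.86, -35.16, 62.23]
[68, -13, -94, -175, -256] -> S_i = 68 + -81*i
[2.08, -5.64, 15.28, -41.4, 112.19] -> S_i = 2.08*(-2.71)^i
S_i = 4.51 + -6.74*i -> [4.51, -2.23, -8.97, -15.71, -22.45]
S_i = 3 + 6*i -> [3, 9, 15, 21, 27]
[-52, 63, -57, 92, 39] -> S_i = Random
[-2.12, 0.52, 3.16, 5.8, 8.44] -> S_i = -2.12 + 2.64*i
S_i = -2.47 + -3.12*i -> [-2.47, -5.59, -8.71, -11.83, -14.95]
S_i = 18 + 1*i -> [18, 19, 20, 21, 22]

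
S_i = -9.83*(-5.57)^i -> [-9.83, 54.75, -304.97, 1698.71, -9461.81]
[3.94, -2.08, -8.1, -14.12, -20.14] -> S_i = 3.94 + -6.02*i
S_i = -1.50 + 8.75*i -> [-1.5, 7.25, 16.0, 24.75, 33.5]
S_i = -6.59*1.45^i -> [-6.59, -9.56, -13.86, -20.09, -29.13]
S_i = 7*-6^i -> [7, -42, 252, -1512, 9072]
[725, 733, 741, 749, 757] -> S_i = 725 + 8*i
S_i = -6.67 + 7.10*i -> [-6.67, 0.43, 7.53, 14.63, 21.73]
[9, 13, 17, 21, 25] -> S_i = 9 + 4*i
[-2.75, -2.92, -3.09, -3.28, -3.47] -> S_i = -2.75*1.06^i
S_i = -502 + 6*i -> [-502, -496, -490, -484, -478]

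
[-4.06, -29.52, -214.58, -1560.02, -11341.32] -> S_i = -4.06*7.27^i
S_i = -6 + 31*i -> [-6, 25, 56, 87, 118]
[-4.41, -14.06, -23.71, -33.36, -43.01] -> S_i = -4.41 + -9.65*i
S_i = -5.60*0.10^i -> [-5.6, -0.56, -0.06, -0.01, -0.0]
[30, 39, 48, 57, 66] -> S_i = 30 + 9*i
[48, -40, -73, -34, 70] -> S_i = Random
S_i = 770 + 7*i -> [770, 777, 784, 791, 798]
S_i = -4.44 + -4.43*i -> [-4.44, -8.87, -13.3, -17.73, -22.16]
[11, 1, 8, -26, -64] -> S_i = Random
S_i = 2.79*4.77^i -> [2.79, 13.31, 63.48, 302.8, 1444.37]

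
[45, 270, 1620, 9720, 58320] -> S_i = 45*6^i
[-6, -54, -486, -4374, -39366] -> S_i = -6*9^i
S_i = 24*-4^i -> [24, -96, 384, -1536, 6144]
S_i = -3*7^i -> [-3, -21, -147, -1029, -7203]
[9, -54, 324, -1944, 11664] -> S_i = 9*-6^i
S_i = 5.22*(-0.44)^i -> [5.22, -2.3, 1.01, -0.44, 0.2]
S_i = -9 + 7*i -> [-9, -2, 5, 12, 19]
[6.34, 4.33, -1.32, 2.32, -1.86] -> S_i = Random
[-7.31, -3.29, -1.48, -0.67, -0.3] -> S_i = -7.31*0.45^i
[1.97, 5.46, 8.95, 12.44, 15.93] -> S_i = 1.97 + 3.49*i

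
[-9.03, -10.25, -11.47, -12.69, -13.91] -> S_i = -9.03 + -1.22*i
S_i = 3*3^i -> [3, 9, 27, 81, 243]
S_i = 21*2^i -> [21, 42, 84, 168, 336]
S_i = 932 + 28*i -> [932, 960, 988, 1016, 1044]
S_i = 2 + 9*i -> [2, 11, 20, 29, 38]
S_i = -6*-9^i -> [-6, 54, -486, 4374, -39366]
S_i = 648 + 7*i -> [648, 655, 662, 669, 676]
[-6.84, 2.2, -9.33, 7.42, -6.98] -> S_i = Random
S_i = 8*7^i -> [8, 56, 392, 2744, 19208]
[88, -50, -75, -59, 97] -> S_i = Random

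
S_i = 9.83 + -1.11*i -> [9.83, 8.72, 7.61, 6.5, 5.39]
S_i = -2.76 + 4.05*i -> [-2.76, 1.29, 5.34, 9.39, 13.44]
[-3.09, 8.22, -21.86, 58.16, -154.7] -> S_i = -3.09*(-2.66)^i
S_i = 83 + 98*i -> [83, 181, 279, 377, 475]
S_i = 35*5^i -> [35, 175, 875, 4375, 21875]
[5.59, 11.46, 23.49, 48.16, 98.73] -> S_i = 5.59*2.05^i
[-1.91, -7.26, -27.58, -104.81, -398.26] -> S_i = -1.91*3.80^i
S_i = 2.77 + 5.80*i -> [2.77, 8.57, 14.37, 20.17, 25.97]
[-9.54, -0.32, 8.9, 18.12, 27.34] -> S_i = -9.54 + 9.22*i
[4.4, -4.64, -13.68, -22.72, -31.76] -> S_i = 4.40 + -9.04*i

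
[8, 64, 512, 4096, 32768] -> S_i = 8*8^i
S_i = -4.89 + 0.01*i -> [-4.89, -4.88, -4.87, -4.86, -4.85]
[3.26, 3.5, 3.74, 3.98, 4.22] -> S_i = 3.26 + 0.24*i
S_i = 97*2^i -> [97, 194, 388, 776, 1552]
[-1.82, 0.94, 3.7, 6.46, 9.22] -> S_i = -1.82 + 2.76*i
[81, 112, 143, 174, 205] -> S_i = 81 + 31*i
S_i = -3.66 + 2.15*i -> [-3.66, -1.51, 0.64, 2.79, 4.94]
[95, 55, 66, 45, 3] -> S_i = Random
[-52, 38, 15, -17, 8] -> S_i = Random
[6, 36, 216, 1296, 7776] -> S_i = 6*6^i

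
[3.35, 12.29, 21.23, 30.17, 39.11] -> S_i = 3.35 + 8.94*i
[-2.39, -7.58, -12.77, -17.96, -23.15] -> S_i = -2.39 + -5.19*i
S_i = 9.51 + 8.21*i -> [9.51, 17.72, 25.93, 34.14, 42.35]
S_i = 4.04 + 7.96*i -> [4.04, 12.0, 19.96, 27.92, 35.88]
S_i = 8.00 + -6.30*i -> [8.0, 1.7, -4.6, -10.9, -17.2]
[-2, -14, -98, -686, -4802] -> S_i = -2*7^i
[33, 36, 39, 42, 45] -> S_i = 33 + 3*i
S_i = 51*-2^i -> [51, -102, 204, -408, 816]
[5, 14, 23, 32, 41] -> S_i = 5 + 9*i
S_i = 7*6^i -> [7, 42, 252, 1512, 9072]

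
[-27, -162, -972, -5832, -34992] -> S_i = -27*6^i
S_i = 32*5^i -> [32, 160, 800, 4000, 20000]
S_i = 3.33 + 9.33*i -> [3.33, 12.66, 21.99, 31.32, 40.65]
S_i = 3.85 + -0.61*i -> [3.85, 3.24, 2.63, 2.02, 1.41]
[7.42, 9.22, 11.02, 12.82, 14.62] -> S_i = 7.42 + 1.80*i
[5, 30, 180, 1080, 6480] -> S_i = 5*6^i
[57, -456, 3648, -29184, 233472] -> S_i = 57*-8^i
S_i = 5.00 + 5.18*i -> [5.0, 10.18, 15.36, 20.54, 25.72]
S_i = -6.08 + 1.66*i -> [-6.08, -4.42, -2.76, -1.1, 0.56]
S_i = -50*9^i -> [-50, -450, -4050, -36450, -328050]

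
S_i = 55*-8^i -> [55, -440, 3520, -28160, 225280]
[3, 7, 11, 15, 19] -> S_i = 3 + 4*i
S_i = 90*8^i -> [90, 720, 5760, 46080, 368640]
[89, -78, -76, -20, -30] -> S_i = Random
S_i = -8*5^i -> [-8, -40, -200, -1000, -5000]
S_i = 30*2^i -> [30, 60, 120, 240, 480]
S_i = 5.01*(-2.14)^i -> [5.01, -10.72, 22.94, -49.1, 105.07]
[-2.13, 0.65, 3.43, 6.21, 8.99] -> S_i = -2.13 + 2.78*i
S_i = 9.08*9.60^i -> [9.08, 87.17, 836.81, 8033.4, 77120.67]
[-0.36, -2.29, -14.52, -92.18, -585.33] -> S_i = -0.36*6.35^i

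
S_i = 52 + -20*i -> [52, 32, 12, -8, -28]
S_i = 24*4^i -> [24, 96, 384, 1536, 6144]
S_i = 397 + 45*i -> [397, 442, 487, 532, 577]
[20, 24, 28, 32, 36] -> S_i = 20 + 4*i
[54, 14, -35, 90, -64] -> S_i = Random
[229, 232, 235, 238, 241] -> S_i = 229 + 3*i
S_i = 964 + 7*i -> [964, 971, 978, 985, 992]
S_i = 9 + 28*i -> [9, 37, 65, 93, 121]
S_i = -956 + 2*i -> [-956, -954, -952, -950, -948]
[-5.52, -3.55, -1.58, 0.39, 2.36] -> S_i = -5.52 + 1.97*i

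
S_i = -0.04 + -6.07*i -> [-0.04, -6.11, -12.18, -18.25, -24.32]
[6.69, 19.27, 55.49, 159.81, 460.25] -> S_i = 6.69*2.88^i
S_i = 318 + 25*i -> [318, 343, 368, 393, 418]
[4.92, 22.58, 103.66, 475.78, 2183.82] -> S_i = 4.92*4.59^i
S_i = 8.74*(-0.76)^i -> [8.74, -6.64, 5.05, -3.84, 2.92]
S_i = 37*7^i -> [37, 259, 1813, 12691, 88837]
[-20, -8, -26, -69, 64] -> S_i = Random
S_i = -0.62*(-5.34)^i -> [-0.62, 3.31, -17.68, 94.41, -504.15]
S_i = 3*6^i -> [3, 18, 108, 648, 3888]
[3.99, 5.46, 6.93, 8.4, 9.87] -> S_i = 3.99 + 1.47*i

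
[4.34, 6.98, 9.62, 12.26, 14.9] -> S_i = 4.34 + 2.64*i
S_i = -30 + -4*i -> [-30, -34, -38, -42, -46]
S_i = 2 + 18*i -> [2, 20, 38, 56, 74]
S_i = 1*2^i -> [1, 2, 4, 8, 16]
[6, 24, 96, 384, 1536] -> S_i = 6*4^i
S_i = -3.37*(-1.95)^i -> [-3.37, 6.57, -12.81, 24.99, -48.73]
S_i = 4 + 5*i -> [4, 9, 14, 19, 24]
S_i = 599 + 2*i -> [599, 601, 603, 605, 607]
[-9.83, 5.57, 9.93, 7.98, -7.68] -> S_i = Random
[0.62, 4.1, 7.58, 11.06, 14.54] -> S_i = 0.62 + 3.48*i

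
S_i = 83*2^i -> [83, 166, 332, 664, 1328]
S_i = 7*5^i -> [7, 35, 175, 875, 4375]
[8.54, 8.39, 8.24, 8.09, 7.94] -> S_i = 8.54 + -0.15*i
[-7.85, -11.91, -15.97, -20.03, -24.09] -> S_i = -7.85 + -4.06*i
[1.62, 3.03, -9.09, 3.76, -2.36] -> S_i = Random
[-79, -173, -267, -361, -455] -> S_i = -79 + -94*i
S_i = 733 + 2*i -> [733, 735, 737, 739, 741]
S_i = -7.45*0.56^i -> [-7.45, -4.17, -2.34, -1.31, -0.73]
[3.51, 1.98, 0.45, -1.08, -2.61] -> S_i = 3.51 + -1.53*i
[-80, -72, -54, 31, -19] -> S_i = Random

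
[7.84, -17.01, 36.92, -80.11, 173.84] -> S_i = 7.84*(-2.17)^i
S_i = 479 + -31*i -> [479, 448, 417, 386, 355]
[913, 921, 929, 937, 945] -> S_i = 913 + 8*i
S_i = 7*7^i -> [7, 49, 343, 2401, 16807]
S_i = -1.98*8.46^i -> [-1.98, -16.75, -141.71, -1198.88, -10142.54]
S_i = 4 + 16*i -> [4, 20, 36, 52, 68]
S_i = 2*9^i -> [2, 18, 162, 1458, 13122]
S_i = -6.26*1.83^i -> [-6.26, -11.46, -20.96, -38.36, -70.21]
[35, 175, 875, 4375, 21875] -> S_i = 35*5^i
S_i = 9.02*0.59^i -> [9.02, 5.32, 3.14, 1.85, 1.09]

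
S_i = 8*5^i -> [8, 40, 200, 1000, 5000]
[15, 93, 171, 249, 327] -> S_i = 15 + 78*i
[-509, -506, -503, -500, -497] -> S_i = -509 + 3*i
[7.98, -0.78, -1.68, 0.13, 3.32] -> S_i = Random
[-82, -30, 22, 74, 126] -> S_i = -82 + 52*i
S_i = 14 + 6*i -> [14, 20, 26, 32, 38]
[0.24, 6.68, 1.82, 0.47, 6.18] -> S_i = Random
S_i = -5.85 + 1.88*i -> [-5.85, -3.97, -2.09, -0.21, 1.67]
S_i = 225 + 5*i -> [225, 230, 235, 240, 245]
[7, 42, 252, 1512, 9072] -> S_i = 7*6^i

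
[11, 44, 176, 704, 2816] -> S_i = 11*4^i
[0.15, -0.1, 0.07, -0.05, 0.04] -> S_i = 0.15*(-0.70)^i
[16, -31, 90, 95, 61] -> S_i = Random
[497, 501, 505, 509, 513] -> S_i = 497 + 4*i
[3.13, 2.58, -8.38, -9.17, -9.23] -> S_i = Random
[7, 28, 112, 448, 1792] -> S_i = 7*4^i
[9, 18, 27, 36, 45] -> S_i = 9 + 9*i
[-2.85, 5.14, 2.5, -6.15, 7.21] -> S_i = Random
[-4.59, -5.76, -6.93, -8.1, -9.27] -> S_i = -4.59 + -1.17*i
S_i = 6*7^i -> [6, 42, 294, 2058, 14406]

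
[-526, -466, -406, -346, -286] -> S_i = -526 + 60*i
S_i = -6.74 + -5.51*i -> [-6.74, -12.25, -17.76, -23.27, -28.78]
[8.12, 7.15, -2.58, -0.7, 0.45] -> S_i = Random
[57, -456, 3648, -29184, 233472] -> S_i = 57*-8^i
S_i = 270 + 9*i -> [270, 279, 288, 297, 306]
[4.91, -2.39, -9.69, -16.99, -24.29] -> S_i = 4.91 + -7.30*i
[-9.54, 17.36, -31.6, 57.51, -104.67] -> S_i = -9.54*(-1.82)^i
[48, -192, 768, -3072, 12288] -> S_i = 48*-4^i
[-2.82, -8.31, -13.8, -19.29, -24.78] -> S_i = -2.82 + -5.49*i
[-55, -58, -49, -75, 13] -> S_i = Random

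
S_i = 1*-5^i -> [1, -5, 25, -125, 625]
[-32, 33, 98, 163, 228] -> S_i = -32 + 65*i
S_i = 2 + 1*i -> [2, 3, 4, 5, 6]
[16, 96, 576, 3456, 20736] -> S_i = 16*6^i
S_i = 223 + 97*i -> [223, 320, 417, 514, 611]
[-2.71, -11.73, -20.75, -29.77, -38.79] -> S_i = -2.71 + -9.02*i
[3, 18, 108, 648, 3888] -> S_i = 3*6^i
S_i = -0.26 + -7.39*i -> [-0.26, -7.65, -15.04, -22.43, -29.82]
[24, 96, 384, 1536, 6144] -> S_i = 24*4^i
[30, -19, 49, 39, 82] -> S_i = Random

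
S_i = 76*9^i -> [76, 684, 6156, 55404, 498636]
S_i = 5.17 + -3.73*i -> [5.17, 1.44, -2.29, -6.02, -9.75]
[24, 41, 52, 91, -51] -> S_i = Random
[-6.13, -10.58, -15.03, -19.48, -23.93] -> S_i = -6.13 + -4.45*i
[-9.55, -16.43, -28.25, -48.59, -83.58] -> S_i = -9.55*1.72^i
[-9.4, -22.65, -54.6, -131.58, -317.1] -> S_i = -9.40*2.41^i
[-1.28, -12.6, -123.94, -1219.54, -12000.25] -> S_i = -1.28*9.84^i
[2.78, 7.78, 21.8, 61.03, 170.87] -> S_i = 2.78*2.80^i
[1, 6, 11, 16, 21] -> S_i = 1 + 5*i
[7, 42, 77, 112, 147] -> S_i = 7 + 35*i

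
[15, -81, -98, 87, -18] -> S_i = Random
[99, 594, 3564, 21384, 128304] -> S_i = 99*6^i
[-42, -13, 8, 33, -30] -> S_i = Random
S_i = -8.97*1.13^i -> [-8.97, -10.14, -11.45, -12.94, -14.63]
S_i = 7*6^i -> [7, 42, 252, 1512, 9072]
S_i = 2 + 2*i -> [2, 4, 6, 8, 10]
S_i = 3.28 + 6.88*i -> [3.28, 10.16, 17.04, 23.92, 30.8]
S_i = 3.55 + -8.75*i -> [3.55, -5.2, -13.95, -22.7, -31.45]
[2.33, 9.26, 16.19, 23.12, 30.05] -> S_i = 2.33 + 6.93*i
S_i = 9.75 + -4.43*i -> [9.75, 5.32, 0.89, -3.54, -7.97]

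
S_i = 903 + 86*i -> [903, 989, 1075, 1161, 1247]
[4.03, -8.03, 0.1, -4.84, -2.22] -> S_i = Random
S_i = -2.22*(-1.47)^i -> [-2.22, 3.26, -4.8, 7.05, -10.37]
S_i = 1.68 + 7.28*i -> [1.68, 8.96, 16.24, 23.52, 30.8]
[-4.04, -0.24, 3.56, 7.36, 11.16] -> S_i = -4.04 + 3.80*i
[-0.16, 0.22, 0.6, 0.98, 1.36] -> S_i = -0.16 + 0.38*i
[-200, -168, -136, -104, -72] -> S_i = -200 + 32*i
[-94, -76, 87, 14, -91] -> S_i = Random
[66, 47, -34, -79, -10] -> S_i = Random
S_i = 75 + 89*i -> [75, 164, 253, 342, 431]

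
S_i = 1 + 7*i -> [1, 8, 15, 22, 29]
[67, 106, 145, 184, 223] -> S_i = 67 + 39*i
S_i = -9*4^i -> [-9, -36, -144, -576, -2304]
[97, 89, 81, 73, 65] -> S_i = 97 + -8*i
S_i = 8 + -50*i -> [8, -42, -92, -142, -192]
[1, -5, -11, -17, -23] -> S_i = 1 + -6*i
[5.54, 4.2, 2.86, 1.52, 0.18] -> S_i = 5.54 + -1.34*i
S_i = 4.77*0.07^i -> [4.77, 0.33, 0.02, 0.0, 0.0]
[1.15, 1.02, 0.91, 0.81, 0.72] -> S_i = 1.15*0.89^i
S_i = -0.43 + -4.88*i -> [-0.43, -5.31, -10.19, -15.07, -19.95]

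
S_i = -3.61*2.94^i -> [-3.61, -10.61, -31.2, -91.74, -269.71]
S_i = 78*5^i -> [78, 390, 1950, 9750, 48750]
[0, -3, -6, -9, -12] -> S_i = 0 + -3*i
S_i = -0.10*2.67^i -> [-0.1, -0.27, -0.71, -1.9, -5.08]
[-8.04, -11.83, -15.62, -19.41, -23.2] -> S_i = -8.04 + -3.79*i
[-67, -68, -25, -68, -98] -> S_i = Random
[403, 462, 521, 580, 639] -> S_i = 403 + 59*i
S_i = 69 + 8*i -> [69, 77, 85, 93, 101]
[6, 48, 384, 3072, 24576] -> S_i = 6*8^i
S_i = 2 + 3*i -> [2, 5, 8, 11, 14]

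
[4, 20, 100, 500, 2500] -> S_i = 4*5^i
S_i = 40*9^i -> [40, 360, 3240, 29160, 262440]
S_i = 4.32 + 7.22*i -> [4.32, 11.54, 18.76, 25.98, 33.2]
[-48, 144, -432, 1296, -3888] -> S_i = -48*-3^i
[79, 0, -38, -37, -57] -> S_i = Random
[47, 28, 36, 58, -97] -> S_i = Random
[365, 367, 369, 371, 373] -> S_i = 365 + 2*i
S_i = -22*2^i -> [-22, -44, -88, -176, -352]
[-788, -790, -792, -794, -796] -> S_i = -788 + -2*i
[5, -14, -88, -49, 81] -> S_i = Random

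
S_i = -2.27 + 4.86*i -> [-2.27, 2.59, 7.45, 12.31, 17.17]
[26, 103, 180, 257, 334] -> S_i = 26 + 77*i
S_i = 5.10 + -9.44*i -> [5.1, -4.34, -13.78, -23.22, -32.66]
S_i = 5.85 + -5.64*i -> [5.85, 0.21, -5.43, -11.07, -16.71]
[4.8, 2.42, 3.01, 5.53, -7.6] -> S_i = Random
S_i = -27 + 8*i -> [-27, -19, -11, -3, 5]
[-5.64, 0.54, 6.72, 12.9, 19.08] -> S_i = -5.64 + 6.18*i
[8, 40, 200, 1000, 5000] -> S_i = 8*5^i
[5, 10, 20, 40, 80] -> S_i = 5*2^i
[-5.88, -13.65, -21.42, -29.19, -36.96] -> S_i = -5.88 + -7.77*i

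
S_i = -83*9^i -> [-83, -747, -6723, -60507, -544563]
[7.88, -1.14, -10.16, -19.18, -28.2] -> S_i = 7.88 + -9.02*i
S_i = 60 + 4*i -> [60, 64, 68, 72, 76]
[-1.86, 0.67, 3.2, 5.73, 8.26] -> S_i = -1.86 + 2.53*i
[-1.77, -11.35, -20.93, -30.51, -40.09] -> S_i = -1.77 + -9.58*i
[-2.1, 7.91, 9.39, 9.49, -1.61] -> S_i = Random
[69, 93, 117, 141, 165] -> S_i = 69 + 24*i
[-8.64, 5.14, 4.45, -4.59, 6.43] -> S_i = Random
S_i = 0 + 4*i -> [0, 4, 8, 12, 16]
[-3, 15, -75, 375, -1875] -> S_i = -3*-5^i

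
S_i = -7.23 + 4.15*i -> [-7.23, -3.08, 1.07, 5.22, 9.37]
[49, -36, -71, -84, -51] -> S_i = Random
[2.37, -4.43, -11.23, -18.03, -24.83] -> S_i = 2.37 + -6.80*i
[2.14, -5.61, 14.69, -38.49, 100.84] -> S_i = 2.14*(-2.62)^i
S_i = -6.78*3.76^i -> [-6.78, -25.49, -95.85, -360.41, -1355.13]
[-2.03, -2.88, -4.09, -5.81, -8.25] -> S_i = -2.03*1.42^i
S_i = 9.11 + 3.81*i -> [9.11, 12.92, 16.73, 20.54, 24.35]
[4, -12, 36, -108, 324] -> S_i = 4*-3^i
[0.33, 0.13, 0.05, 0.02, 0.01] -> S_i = 0.33*0.38^i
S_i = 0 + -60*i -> [0, -60, -120, -180, -240]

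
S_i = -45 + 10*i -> [-45, -35, -25, -15, -5]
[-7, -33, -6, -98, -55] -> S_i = Random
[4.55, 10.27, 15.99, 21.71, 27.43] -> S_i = 4.55 + 5.72*i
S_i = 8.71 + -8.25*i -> [8.71, 0.46, -7.79, -16.04, -24.29]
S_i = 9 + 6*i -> [9, 15, 21, 27, 33]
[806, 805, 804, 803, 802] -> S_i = 806 + -1*i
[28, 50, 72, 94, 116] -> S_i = 28 + 22*i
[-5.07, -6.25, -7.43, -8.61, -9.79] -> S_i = -5.07 + -1.18*i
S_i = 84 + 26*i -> [84, 110, 136, 162, 188]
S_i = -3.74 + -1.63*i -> [-3.74, -5.37, -7.0, -8.63, -10.26]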